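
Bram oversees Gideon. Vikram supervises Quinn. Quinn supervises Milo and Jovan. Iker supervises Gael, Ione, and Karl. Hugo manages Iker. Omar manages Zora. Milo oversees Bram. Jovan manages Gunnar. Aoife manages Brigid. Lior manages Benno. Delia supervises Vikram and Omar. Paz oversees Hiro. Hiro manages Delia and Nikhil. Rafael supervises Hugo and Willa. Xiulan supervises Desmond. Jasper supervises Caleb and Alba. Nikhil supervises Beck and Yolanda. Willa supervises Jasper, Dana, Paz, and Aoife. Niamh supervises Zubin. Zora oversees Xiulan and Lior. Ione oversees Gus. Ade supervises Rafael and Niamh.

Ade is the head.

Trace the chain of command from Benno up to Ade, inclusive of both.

Benno reports to Lior. Lior reports to Zora. Zora reports to Omar. Omar reports to Delia. Delia reports to Hiro. Hiro reports to Paz. Paz reports to Willa. Willa reports to Rafael. Rafael reports to Ade. Ade is at the top.

Benno -> Lior -> Zora -> Omar -> Delia -> Hiro -> Paz -> Willa -> Rafael -> Ade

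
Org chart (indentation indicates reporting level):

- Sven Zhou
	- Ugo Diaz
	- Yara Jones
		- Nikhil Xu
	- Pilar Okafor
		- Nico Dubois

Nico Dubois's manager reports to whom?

Nico Dubois reports to Pilar Okafor, and Pilar Okafor reports to Sven Zhou. So Nico Dubois's skip-level manager is Sven Zhou.

Sven Zhou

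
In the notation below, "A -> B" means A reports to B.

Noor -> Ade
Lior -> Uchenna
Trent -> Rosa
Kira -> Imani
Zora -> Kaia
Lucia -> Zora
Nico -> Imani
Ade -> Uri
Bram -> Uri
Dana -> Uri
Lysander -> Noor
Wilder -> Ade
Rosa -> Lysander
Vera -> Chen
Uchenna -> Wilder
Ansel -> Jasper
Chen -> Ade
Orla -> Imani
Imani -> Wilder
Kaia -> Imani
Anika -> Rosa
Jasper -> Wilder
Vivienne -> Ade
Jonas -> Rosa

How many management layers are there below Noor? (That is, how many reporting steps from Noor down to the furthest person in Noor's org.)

The longest chain under Noor runs Noor → Lysander → Rosa → Trent, which is 3 levels below Noor.

3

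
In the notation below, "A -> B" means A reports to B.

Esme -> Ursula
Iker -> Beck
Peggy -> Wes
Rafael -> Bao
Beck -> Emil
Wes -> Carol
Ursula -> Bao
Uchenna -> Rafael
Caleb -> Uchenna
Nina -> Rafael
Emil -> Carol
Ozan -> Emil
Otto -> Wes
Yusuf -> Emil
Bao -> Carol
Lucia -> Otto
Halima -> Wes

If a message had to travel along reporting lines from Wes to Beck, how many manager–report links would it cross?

Wes is 1 level below Carol, and Beck is 2 levels below Carol (their lowest common manager). The shortest path runs up from Wes to Carol and back down to Beck: 1 + 2 = 3 links.

3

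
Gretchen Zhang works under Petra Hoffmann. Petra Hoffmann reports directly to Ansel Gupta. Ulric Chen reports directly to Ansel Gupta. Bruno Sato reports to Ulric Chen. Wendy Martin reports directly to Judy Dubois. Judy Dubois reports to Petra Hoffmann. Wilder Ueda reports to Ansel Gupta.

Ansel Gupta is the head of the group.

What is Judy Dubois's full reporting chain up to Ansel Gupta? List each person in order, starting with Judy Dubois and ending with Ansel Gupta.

Judy Dubois -> Petra Hoffmann -> Ansel Gupta

Judy Dubois reports to Petra Hoffmann. Petra Hoffmann reports to Ansel Gupta. Ansel Gupta is at the top.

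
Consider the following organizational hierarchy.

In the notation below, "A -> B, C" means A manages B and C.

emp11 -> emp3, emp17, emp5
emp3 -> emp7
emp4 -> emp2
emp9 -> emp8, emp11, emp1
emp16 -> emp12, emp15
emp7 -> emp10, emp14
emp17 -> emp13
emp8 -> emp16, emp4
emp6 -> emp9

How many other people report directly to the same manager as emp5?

2

emp5 reports to emp11. emp11's other direct reports are emp3, emp17 — 2 peers.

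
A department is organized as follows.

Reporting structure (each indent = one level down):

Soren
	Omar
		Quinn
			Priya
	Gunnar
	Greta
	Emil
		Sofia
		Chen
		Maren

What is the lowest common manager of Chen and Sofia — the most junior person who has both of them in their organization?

Chen's chain of managers is Emil, Soren. Sofia's chain of managers is Emil, Soren. The first manager that appears in both chains is Emil.

Emil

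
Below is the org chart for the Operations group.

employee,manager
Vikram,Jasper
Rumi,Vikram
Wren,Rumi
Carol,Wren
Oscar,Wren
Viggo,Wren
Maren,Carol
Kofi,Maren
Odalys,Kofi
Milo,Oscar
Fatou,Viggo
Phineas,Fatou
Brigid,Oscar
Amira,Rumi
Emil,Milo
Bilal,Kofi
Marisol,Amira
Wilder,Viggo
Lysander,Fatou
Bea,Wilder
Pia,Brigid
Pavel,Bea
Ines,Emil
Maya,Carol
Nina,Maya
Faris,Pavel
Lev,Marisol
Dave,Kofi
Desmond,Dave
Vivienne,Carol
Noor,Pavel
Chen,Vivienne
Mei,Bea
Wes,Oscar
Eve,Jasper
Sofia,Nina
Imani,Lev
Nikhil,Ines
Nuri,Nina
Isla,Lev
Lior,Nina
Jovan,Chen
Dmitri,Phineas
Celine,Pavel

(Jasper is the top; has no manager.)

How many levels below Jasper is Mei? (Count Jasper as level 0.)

7

Chain from Mei up to Jasper: Mei → Bea → Wilder → Viggo → Wren → Rumi → Vikram → Jasper. That is 7 steps up, so Mei is 7 levels below Jasper.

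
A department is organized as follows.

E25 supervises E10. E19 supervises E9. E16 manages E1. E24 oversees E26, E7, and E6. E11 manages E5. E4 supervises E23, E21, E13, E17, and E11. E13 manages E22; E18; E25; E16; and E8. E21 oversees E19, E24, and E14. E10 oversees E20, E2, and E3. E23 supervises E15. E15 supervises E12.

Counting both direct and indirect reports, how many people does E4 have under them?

25

E4 directly manages E23, E21, E13, E17, E11. Under E23: E15, E12 (2). Under E21: E24, E26, E6, E7, E14, E19, E9 (7). Under E13: E22, E8, E16, E1, E25, E10, E3, E2, E20, E18 (10). E17 has no reports. Under E11: E5 (1). So E4's organization is 5 direct reports plus everyone under them: 3 + 8 + 11 + 1 + 2 = 25.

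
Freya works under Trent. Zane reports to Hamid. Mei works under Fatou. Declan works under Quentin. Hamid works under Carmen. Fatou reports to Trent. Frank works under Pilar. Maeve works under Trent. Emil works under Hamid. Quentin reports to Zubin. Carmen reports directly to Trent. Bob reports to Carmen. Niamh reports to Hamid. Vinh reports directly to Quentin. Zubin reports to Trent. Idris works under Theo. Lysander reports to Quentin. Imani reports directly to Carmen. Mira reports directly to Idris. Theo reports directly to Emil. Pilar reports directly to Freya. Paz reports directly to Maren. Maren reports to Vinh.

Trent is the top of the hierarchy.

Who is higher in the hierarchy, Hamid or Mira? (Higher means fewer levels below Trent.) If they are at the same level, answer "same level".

Hamid

Hamid is 2 levels below Trent; Mira is 6. Hamid is higher.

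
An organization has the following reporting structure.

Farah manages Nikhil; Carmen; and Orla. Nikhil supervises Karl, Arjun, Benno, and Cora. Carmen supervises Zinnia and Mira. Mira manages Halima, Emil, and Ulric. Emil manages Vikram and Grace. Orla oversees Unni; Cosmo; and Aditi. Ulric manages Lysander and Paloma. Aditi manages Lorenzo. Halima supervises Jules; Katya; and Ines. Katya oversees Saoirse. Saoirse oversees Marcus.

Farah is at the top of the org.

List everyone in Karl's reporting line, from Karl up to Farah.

Karl -> Nikhil -> Farah

Karl reports to Nikhil. Nikhil reports to Farah. Farah is at the top.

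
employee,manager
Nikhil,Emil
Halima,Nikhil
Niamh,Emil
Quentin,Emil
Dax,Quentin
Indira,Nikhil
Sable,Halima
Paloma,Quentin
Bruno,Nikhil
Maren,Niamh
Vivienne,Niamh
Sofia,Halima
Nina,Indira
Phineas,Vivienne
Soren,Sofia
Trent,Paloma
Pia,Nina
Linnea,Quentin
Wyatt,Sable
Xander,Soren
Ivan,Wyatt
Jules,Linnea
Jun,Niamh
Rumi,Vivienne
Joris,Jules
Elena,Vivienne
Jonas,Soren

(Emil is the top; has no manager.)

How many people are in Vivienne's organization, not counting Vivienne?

3

Vivienne directly manages Phineas, Rumi, Elena. Phineas has no reports. Rumi has no reports. Elena has no reports. So Vivienne's organization is 3 direct reports plus everyone under them: 1 + 1 + 1 = 3.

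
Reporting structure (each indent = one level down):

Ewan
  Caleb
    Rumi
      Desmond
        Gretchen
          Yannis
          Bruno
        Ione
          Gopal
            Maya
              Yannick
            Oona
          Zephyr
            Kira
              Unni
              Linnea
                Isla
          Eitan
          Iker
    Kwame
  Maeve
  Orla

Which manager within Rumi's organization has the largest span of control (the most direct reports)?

Ione

Direct-report counts within Rumi's organization: Rumi has 1; Desmond has 2; Ione has 4; Zephyr has 1; Kira has 2; Linnea has 1; Gopal has 2; Maya has 1; Gretchen has 2. The largest is 4, held by Ione.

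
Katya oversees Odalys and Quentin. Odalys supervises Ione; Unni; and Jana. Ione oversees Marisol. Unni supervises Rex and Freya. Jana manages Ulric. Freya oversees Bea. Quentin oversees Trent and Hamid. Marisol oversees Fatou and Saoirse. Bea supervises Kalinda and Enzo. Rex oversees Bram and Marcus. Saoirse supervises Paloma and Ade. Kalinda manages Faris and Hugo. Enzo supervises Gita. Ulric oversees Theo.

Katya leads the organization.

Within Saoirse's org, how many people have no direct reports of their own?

2

The people in Saoirse's organization with no one reporting to them are Ade, Paloma. That is 2.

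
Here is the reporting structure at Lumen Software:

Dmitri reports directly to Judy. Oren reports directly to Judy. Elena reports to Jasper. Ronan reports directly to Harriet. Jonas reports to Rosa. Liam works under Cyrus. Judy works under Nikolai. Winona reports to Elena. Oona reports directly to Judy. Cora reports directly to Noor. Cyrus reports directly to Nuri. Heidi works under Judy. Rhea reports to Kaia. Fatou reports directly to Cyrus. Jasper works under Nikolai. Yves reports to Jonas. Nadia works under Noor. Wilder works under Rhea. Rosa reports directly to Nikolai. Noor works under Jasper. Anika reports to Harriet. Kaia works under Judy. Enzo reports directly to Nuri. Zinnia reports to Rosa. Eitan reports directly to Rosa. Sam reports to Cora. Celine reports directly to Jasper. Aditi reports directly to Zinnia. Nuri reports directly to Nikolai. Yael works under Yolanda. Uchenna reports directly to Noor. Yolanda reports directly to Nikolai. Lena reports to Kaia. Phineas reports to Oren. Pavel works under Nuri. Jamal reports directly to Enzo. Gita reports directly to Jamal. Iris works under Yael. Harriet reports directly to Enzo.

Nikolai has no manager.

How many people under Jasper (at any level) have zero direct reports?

5

The people in Jasper's organization with no one reporting to them are Celine, Winona, Nadia, Uchenna, Sam. That is 5.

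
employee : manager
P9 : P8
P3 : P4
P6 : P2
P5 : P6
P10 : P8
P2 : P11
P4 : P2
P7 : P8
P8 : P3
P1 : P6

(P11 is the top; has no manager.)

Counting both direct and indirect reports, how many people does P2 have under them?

9

P2 directly manages P4, P6. Under P4: P3, P8, P9, P10, P7 (5). Under P6: P5, P1 (2). So P2's organization is 2 direct reports plus everyone under them: 6 + 3 = 9.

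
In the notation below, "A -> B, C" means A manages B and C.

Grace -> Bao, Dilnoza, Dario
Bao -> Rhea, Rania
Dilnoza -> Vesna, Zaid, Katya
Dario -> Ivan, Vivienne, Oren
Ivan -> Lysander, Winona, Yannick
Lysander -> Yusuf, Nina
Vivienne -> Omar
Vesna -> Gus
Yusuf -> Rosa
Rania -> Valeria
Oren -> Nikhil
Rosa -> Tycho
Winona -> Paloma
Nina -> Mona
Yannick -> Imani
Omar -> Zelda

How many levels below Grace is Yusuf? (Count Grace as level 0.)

4

Chain from Yusuf up to Grace: Yusuf → Lysander → Ivan → Dario → Grace. That is 4 steps up, so Yusuf is 4 levels below Grace.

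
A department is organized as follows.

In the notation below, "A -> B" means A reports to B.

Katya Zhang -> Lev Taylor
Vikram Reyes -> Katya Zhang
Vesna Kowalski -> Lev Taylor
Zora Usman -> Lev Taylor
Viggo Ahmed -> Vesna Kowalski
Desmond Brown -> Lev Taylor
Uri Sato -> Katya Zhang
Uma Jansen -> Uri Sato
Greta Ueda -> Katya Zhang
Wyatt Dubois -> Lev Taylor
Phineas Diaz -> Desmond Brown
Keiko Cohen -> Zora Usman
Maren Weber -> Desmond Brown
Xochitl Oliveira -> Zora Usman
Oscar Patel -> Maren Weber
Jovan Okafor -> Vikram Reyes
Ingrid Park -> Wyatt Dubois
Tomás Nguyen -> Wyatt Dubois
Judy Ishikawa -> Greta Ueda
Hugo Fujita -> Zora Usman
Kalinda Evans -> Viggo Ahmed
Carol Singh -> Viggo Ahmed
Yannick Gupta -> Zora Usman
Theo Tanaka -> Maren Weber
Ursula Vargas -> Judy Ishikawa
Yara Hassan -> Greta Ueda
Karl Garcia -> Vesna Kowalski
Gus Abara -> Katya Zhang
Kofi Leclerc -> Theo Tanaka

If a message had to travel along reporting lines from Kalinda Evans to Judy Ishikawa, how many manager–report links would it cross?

6

Kalinda Evans is 3 levels below Lev Taylor, and Judy Ishikawa is 3 levels below Lev Taylor (their lowest common manager). The shortest path runs up from Kalinda Evans to Lev Taylor and back down to Judy Ishikawa: 3 + 3 = 6 links.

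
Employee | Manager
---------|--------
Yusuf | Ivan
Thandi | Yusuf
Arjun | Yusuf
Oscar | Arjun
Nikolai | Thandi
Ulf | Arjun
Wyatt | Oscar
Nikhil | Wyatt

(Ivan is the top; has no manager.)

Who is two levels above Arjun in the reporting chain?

Ivan

Arjun reports to Yusuf, and Yusuf reports to Ivan. So Arjun's skip-level manager is Ivan.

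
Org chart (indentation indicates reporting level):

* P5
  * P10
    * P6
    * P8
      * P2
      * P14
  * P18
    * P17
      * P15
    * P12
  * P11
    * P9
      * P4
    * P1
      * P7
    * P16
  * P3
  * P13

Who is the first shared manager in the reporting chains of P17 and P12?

P17's chain of managers is P18, P5. P12's chain of managers is P18, P5. The first manager that appears in both chains is P18.

P18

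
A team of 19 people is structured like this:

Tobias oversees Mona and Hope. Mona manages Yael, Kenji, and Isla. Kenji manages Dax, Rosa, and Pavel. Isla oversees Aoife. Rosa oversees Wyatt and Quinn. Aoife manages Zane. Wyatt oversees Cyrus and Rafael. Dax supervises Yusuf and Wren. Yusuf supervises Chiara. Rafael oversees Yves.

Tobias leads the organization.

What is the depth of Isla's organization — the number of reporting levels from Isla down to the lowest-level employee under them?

The longest chain under Isla runs Isla → Aoife → Zane, which is 2 levels below Isla.

2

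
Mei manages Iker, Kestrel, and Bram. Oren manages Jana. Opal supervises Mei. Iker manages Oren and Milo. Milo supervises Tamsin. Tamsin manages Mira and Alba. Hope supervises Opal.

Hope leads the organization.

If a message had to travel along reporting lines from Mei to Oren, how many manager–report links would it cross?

2

Oren is in Mei's organization: the chain from Oren up to Mei is Oren → Iker → Mei, which is 2 links.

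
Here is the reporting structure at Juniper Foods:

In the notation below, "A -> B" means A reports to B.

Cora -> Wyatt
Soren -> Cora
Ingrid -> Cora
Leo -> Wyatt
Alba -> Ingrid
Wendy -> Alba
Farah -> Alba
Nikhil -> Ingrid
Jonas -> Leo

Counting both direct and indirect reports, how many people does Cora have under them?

Cora directly manages Soren, Ingrid. Soren has no reports. Under Ingrid: Nikhil, Alba, Farah, Wendy (4). So Cora's organization is 2 direct reports plus everyone under them: 1 + 5 = 6.

6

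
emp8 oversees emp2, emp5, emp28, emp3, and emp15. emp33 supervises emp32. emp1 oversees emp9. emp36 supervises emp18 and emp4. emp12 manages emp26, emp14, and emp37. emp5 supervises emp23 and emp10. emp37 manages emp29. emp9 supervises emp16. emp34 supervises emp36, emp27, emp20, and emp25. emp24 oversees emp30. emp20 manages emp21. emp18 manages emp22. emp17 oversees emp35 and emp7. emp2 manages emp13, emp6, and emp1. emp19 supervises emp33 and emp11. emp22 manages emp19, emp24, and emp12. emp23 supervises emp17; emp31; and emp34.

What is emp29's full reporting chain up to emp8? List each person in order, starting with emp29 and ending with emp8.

emp29 -> emp37 -> emp12 -> emp22 -> emp18 -> emp36 -> emp34 -> emp23 -> emp5 -> emp8

emp29 reports to emp37. emp37 reports to emp12. emp12 reports to emp22. emp22 reports to emp18. emp18 reports to emp36. emp36 reports to emp34. emp34 reports to emp23. emp23 reports to emp5. emp5 reports to emp8. emp8 is at the top.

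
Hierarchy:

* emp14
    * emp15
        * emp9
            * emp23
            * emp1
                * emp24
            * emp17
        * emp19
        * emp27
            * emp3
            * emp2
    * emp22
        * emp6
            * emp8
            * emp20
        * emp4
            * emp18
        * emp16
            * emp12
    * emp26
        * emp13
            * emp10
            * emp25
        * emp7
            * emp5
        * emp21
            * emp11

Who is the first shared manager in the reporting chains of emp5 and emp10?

emp26

emp5's chain of managers is emp7, emp26, emp14. emp10's chain of managers is emp13, emp26, emp14. The first manager that appears in both chains is emp26.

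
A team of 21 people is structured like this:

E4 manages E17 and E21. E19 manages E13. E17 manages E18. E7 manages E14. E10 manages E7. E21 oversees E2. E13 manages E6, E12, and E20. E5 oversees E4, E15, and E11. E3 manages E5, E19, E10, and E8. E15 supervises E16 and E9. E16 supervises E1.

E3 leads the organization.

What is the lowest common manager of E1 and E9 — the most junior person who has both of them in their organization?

E1's chain of managers is E16, E15, E5, E3. E9's chain of managers is E15, E5, E3. The first manager that appears in both chains is E15.

E15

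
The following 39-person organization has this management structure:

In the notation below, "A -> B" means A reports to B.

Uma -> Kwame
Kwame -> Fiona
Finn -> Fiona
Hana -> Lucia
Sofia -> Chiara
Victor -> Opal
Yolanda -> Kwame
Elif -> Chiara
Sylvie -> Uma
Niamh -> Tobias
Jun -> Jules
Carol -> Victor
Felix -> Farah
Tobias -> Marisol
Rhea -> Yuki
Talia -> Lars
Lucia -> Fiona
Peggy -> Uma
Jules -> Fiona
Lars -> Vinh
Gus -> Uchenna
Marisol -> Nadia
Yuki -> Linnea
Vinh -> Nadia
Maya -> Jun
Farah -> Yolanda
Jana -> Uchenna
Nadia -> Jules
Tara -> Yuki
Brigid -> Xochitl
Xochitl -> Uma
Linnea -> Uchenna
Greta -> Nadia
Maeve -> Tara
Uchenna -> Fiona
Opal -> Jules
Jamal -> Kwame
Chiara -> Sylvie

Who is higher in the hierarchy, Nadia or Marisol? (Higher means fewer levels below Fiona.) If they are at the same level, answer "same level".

Nadia is 2 levels below Fiona; Marisol is 3. Nadia is higher.

Nadia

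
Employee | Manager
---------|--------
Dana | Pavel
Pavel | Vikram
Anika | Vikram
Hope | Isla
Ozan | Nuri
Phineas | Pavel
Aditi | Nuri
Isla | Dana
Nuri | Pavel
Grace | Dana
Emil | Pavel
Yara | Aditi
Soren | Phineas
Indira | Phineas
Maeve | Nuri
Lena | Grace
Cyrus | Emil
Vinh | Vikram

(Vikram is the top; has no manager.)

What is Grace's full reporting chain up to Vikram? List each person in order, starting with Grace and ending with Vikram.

Grace -> Dana -> Pavel -> Vikram

Grace reports to Dana. Dana reports to Pavel. Pavel reports to Vikram. Vikram is at the top.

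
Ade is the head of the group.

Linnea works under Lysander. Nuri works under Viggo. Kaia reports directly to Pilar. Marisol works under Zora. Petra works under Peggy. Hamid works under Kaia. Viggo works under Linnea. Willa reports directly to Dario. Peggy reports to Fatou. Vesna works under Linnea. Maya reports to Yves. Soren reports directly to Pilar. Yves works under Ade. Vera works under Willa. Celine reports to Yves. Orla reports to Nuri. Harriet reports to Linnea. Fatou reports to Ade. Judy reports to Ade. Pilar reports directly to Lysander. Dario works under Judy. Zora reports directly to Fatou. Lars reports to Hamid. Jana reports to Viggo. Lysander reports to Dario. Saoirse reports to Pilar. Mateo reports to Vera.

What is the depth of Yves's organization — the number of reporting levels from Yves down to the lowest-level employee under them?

1

The longest chain under Yves runs Yves → Celine, which is 1 level below Yves.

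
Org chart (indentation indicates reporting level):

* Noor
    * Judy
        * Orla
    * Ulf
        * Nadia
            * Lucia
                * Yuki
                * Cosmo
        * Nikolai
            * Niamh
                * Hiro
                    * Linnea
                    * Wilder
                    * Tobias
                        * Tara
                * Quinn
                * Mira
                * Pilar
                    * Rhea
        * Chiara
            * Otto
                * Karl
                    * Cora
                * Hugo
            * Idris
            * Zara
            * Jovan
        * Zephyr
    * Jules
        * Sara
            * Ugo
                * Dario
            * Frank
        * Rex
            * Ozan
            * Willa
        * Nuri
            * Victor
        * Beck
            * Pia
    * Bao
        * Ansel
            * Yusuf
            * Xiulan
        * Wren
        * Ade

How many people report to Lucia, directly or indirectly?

2

Lucia directly manages Yuki, Cosmo. Yuki has no reports. Cosmo has no reports. So Lucia's organization is 2 direct reports plus everyone under them: 1 + 1 = 2.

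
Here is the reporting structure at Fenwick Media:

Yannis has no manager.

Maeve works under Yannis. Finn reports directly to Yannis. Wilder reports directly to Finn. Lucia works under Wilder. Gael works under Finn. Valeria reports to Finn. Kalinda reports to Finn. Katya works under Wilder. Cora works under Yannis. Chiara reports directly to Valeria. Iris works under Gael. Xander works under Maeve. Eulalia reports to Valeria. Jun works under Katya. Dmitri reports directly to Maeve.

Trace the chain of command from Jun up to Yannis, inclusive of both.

Jun reports to Katya. Katya reports to Wilder. Wilder reports to Finn. Finn reports to Yannis. Yannis is at the top.

Jun -> Katya -> Wilder -> Finn -> Yannis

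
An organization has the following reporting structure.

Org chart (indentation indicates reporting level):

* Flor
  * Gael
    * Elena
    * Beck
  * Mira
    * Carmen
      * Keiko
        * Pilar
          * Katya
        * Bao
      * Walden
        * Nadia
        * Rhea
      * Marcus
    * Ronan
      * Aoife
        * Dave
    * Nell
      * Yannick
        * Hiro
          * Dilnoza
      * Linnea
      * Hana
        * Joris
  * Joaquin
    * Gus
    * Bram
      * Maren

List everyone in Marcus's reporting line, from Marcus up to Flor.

Marcus reports to Carmen. Carmen reports to Mira. Mira reports to Flor. Flor is at the top.

Marcus -> Carmen -> Mira -> Flor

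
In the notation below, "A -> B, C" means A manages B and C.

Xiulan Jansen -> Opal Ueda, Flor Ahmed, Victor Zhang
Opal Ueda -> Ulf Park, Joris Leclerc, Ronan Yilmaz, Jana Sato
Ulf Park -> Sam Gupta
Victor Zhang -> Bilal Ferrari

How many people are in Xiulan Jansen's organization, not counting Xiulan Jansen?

9

Xiulan Jansen directly manages Opal Ueda, Flor Ahmed, Victor Zhang. Under Opal Ueda: Jana Sato, Ronan Yilmaz, Joris Leclerc, Ulf Park, Sam Gupta (5). Flor Ahmed has no reports. Under Victor Zhang: Bilal Ferrari (1). So Xiulan Jansen's organization is 3 direct reports plus everyone under them: 6 + 1 + 2 = 9.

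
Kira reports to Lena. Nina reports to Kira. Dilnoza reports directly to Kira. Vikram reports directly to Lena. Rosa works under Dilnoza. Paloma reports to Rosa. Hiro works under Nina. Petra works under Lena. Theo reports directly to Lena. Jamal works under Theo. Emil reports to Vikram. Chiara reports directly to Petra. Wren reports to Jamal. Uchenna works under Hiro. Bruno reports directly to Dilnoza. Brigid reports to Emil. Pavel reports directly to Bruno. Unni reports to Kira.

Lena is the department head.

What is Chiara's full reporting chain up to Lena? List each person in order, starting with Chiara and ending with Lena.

Chiara reports to Petra. Petra reports to Lena. Lena is at the top.

Chiara -> Petra -> Lena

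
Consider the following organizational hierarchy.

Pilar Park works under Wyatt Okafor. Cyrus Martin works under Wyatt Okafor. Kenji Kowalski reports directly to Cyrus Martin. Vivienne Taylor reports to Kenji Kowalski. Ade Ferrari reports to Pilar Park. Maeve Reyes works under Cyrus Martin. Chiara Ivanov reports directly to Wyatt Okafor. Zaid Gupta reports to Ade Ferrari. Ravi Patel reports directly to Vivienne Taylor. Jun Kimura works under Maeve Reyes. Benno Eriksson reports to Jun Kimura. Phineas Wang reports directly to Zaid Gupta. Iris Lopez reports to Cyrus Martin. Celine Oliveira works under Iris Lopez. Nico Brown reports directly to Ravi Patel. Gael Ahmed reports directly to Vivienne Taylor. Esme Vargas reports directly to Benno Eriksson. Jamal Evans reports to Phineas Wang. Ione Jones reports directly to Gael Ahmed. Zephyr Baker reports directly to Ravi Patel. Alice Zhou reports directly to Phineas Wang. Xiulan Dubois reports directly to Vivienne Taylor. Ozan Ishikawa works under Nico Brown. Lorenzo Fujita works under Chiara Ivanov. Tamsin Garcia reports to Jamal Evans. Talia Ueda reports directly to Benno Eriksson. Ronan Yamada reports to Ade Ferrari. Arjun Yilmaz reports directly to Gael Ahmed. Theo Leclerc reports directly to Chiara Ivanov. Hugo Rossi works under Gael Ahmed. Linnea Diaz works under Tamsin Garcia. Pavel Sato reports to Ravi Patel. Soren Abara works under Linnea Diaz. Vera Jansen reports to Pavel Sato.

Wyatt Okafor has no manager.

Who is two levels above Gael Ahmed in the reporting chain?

Gael Ahmed reports to Vivienne Taylor, and Vivienne Taylor reports to Kenji Kowalski. So Gael Ahmed's skip-level manager is Kenji Kowalski.

Kenji Kowalski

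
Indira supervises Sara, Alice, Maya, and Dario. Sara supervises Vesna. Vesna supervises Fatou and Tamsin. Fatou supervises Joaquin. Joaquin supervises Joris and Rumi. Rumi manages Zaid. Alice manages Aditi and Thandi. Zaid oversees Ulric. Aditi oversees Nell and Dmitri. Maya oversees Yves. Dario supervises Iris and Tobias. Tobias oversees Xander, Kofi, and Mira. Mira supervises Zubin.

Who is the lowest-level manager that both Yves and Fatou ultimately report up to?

Indira

Yves's chain of managers is Maya, Indira. Fatou's chain of managers is Vesna, Sara, Indira. The first manager that appears in both chains is Indira.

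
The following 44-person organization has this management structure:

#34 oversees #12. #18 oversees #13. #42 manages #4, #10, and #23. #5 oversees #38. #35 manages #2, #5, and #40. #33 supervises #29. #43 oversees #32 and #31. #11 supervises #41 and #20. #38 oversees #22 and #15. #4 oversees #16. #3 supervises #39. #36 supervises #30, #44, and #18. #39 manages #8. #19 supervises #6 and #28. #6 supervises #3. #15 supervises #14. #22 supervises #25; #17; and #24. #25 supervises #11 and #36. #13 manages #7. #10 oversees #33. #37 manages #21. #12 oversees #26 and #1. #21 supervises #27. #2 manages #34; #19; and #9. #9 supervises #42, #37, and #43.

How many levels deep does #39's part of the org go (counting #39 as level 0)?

1

The longest chain under #39 runs #39 → #8, which is 1 level below #39.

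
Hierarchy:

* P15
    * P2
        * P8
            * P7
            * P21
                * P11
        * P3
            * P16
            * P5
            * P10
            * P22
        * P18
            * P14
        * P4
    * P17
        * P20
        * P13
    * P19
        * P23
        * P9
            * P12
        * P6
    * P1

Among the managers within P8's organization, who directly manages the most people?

P8

Direct-report counts within P8's organization: P8 has 2; P21 has 1. The largest is 2, held by P8.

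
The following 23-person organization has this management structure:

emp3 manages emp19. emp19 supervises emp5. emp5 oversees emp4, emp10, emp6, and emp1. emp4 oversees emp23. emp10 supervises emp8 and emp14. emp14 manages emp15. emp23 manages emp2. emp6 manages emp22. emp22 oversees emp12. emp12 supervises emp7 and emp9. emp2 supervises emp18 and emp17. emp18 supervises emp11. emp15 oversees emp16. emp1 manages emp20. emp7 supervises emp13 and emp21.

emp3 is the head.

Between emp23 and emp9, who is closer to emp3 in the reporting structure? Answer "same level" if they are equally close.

emp23

emp23 is 4 levels below emp3; emp9 is 6. emp23 is higher.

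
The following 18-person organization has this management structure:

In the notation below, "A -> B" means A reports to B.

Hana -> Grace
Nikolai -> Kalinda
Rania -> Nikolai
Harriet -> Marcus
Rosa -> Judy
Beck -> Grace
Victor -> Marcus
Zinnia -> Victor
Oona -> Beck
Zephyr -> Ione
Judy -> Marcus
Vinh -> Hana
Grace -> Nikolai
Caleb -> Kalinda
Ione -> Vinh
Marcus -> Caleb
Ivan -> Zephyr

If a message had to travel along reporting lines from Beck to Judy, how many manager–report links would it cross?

6

Beck is 3 levels below Kalinda, and Judy is 3 levels below Kalinda (their lowest common manager). The shortest path runs up from Beck to Kalinda and back down to Judy: 3 + 3 = 6 links.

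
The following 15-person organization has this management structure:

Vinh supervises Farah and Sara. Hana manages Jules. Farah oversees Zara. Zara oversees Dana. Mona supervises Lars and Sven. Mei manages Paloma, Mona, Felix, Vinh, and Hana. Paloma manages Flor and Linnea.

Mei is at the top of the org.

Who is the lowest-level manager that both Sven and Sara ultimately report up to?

Mei

Sven's chain of managers is Mona, Mei. Sara's chain of managers is Vinh, Mei. The first manager that appears in both chains is Mei.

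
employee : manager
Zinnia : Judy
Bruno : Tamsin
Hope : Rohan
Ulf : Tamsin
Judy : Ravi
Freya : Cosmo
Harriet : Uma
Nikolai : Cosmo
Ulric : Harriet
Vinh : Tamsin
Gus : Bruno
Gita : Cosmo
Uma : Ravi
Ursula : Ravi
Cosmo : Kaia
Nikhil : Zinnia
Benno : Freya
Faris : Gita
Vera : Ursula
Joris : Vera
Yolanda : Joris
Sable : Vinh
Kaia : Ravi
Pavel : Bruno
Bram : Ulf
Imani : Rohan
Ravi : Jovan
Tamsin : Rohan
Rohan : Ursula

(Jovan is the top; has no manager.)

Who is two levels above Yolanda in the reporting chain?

Yolanda reports to Joris, and Joris reports to Vera. So Yolanda's skip-level manager is Vera.

Vera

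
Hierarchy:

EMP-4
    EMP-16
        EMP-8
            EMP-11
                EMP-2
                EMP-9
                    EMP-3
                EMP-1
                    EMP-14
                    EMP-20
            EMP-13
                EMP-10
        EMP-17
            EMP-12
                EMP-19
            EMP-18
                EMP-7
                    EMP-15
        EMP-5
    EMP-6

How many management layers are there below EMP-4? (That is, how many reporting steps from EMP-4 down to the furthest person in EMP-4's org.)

The longest chain under EMP-4 runs EMP-4 → EMP-16 → EMP-17 → EMP-18 → EMP-7 → EMP-15, which is 5 levels below EMP-4.

5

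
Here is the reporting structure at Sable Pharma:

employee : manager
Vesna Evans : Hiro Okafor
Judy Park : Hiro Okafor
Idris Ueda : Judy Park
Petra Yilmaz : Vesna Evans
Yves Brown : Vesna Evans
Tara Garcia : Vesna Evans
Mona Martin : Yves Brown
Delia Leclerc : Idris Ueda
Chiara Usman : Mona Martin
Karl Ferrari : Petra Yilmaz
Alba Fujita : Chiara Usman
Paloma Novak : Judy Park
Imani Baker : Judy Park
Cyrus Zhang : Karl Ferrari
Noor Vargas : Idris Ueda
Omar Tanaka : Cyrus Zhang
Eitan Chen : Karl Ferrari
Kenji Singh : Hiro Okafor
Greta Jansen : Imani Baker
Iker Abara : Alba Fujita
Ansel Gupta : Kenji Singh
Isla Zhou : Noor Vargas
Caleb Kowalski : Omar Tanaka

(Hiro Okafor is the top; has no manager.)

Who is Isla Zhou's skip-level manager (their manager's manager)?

Isla Zhou reports to Noor Vargas, and Noor Vargas reports to Idris Ueda. So Isla Zhou's skip-level manager is Idris Ueda.

Idris Ueda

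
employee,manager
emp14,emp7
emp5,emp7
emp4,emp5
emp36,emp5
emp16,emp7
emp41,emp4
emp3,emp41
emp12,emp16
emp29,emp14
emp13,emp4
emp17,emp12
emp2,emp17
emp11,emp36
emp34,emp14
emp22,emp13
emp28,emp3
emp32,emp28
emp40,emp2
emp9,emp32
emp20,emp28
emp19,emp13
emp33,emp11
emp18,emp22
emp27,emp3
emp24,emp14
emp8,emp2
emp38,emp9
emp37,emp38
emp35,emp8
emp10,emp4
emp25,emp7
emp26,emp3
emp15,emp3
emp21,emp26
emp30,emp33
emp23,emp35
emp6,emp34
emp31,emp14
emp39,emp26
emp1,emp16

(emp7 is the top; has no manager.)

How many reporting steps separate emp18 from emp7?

Chain from emp18 up to emp7: emp18 → emp22 → emp13 → emp4 → emp5 → emp7. That is 5 steps up, so emp18 is 5 levels below emp7.

5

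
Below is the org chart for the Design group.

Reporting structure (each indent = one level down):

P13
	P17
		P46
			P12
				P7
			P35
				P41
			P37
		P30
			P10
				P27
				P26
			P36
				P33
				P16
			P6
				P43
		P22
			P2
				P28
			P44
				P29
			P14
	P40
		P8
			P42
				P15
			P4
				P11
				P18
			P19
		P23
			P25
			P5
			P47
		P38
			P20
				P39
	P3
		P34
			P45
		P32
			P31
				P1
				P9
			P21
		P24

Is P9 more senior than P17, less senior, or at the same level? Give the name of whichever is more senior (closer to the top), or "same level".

P17

P9 is 4 levels below P13; P17 is 1. P17 is higher.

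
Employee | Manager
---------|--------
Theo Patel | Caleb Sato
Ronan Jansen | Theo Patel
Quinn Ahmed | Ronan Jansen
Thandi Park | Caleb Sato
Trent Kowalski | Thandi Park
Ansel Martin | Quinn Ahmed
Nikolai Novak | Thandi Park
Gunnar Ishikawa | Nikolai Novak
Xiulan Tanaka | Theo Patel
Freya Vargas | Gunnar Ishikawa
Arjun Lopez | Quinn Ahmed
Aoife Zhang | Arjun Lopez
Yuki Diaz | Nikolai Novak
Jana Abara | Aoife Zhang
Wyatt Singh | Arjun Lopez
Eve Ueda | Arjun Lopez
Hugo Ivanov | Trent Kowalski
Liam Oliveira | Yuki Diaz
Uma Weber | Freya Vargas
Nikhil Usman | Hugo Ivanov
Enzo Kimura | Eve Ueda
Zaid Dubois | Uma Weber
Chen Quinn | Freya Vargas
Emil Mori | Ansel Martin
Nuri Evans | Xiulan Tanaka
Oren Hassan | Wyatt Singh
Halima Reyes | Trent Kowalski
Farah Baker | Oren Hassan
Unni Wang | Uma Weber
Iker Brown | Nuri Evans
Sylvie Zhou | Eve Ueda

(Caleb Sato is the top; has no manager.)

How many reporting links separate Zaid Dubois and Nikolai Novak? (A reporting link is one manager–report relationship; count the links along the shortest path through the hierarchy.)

4

Zaid Dubois is in Nikolai Novak's organization: the chain from Zaid Dubois up to Nikolai Novak is Zaid Dubois → Uma Weber → Freya Vargas → Gunnar Ishikawa → Nikolai Novak, which is 4 links.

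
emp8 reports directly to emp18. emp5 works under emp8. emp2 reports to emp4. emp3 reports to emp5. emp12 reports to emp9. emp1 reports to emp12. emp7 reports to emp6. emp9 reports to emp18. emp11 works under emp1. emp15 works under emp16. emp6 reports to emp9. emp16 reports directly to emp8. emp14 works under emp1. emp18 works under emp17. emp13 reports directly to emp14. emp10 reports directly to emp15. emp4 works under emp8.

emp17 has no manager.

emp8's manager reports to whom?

emp8 reports to emp18, and emp18 reports to emp17. So emp8's skip-level manager is emp17.

emp17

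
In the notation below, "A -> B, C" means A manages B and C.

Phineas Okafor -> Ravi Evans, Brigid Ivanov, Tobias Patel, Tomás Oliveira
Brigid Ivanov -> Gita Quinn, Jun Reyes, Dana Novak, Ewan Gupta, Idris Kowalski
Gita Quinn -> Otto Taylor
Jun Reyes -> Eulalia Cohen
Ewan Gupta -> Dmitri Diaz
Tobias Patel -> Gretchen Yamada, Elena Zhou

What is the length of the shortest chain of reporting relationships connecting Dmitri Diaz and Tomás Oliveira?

4

Dmitri Diaz is 3 levels below Phineas Okafor, and Tomás Oliveira is 1 level below Phineas Okafor (their lowest common manager). The shortest path runs up from Dmitri Diaz to Phineas Okafor and back down to Tomás Oliveira: 3 + 1 = 4 links.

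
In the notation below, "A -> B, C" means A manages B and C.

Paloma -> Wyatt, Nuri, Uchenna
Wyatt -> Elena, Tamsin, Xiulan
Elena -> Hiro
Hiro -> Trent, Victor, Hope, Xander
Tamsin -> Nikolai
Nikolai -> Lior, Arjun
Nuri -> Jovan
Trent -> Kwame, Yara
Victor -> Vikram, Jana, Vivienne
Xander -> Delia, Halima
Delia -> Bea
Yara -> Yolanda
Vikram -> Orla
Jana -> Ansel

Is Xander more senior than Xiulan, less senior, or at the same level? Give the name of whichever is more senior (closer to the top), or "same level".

Xiulan

Xander is 4 levels below Paloma; Xiulan is 2. Xiulan is higher.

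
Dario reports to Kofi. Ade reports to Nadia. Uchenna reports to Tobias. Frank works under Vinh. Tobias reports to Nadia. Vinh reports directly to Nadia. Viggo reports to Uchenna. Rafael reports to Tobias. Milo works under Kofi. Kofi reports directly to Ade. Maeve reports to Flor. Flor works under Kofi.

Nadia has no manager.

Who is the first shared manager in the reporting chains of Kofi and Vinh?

Nadia

Kofi's chain of managers is Ade, Nadia. Vinh's chain of managers is Nadia. The first manager that appears in both chains is Nadia.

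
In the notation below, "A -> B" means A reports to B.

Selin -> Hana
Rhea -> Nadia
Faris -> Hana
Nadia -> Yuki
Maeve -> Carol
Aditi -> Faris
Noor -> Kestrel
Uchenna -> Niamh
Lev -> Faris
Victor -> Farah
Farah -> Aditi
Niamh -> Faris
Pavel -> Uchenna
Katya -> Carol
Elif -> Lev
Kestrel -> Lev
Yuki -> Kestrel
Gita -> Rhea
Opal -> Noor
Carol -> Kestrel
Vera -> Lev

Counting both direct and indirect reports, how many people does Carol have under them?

Carol directly manages Maeve, Katya. Maeve has no reports. Katya has no reports. So Carol's organization is 2 direct reports plus everyone under them: 1 + 1 = 2.

2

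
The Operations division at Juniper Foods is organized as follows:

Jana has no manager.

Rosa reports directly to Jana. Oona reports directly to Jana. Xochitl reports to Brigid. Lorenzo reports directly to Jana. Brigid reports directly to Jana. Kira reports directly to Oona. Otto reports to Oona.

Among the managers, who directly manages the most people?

Direct-report counts: Jana has 4; Brigid has 1; Oona has 2. The largest is 4, held by Jana.

Jana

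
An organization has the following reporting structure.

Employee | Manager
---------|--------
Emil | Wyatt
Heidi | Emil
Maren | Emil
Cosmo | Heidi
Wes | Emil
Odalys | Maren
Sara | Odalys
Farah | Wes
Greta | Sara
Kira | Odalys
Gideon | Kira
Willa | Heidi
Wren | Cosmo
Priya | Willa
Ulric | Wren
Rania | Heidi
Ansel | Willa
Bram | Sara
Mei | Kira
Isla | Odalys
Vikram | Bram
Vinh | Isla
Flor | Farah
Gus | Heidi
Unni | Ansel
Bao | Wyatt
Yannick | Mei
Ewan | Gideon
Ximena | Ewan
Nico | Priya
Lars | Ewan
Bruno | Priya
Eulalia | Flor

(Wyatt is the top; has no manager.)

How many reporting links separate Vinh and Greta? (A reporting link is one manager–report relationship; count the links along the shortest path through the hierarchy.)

Vinh is 2 levels below Odalys, and Greta is 2 levels below Odalys (their lowest common manager). The shortest path runs up from Vinh to Odalys and back down to Greta: 2 + 2 = 4 links.

4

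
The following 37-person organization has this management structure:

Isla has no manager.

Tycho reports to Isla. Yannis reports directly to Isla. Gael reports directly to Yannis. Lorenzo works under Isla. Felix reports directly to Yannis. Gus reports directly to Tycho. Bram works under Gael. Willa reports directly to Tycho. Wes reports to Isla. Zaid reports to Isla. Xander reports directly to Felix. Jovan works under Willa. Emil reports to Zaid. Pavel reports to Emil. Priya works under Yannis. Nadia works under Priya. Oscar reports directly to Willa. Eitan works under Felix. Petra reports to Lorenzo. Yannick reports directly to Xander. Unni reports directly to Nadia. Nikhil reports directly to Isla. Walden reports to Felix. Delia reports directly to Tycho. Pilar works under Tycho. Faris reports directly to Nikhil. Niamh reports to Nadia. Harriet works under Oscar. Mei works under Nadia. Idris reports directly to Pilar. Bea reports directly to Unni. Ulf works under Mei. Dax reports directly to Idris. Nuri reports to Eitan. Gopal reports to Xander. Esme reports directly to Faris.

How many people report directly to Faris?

Faris directly manages Esme. That is 1 direct report.

1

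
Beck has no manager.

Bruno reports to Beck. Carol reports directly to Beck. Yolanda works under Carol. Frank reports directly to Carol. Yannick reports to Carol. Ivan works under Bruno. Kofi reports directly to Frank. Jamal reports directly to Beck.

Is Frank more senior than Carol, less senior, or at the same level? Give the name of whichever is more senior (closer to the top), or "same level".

Carol

Frank is 2 levels below Beck; Carol is 1. Carol is higher.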